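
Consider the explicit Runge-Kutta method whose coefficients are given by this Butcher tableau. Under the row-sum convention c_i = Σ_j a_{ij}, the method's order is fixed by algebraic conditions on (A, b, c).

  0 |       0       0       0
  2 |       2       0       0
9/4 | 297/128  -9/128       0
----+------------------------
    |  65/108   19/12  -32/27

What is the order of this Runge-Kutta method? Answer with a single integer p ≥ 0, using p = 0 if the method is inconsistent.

3

b = (65/108, 19/12, -32/27)
c = (0, 2, 9/4)
Ac = (0, 0, -9/64)
Σ b_i: 65/108·1 + 19/12·1 + (-32/27)·1 = 1 ✓
b·c: 19/12·2 + (-32/27)·9/4 = 1/2 ✓
b·c²: 19/12·4 + (-32/27)·81/16 = 1/3 ✓
b·Ac: (-32/27)·(-9/64) = 1/6 ✓; 3 stages ⇒ order 3.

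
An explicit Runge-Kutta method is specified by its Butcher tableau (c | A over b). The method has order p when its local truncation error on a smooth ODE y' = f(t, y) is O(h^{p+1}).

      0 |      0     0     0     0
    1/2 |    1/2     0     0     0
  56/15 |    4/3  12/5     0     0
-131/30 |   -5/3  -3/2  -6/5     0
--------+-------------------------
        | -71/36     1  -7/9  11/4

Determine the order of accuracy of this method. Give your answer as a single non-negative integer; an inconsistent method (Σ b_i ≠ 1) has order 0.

b = (-71/36, 1, -7/9, 11/4)
c = (0, 1/2, 56/15, -131/30)
Ac = (0, 0, 6/5, -523/100)
Σ b_i: (-71/36)·1 + 1·1 + (-7/9)·1 + 11/4·1 = 1 ✓
b·c: 1·1/2 + (-7/9)·56/15 + 11/4·(-131/30) = -3113/216 ≠ 1/2 ⇒ order 1.

1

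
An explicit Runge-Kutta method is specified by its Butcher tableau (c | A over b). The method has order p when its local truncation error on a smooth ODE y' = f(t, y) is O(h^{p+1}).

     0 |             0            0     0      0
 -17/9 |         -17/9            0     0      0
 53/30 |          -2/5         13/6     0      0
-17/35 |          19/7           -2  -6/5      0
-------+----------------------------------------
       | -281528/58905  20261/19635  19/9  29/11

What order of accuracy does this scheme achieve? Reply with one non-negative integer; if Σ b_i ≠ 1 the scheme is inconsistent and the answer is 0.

2

b = (-281528/58905, 20261/19635, 19/9, 29/11)
c = (0, -17/9, 53/30, -17/35)
Ac = (0, 0, -221/54, 373/225)
Σ b_i: (-281528/58905)·1 + 20261/19635·1 + 19/9·1 + 29/11·1 = 1 ✓
b·c: 20261/19635·(-17/9) + 19/9·53/30 + 29/11·(-17/35) = 1/2 ✓
b·c²: 20261/19635·289/81 + 19/9·2809/900 + 29/11·289/1225 = 142668419/13097700 ≠ 1/3 ⇒ order 2.
b·Ac: 19/9·(-221/54) + 29/11·373/225 = -570607/133650 ≠ 1/6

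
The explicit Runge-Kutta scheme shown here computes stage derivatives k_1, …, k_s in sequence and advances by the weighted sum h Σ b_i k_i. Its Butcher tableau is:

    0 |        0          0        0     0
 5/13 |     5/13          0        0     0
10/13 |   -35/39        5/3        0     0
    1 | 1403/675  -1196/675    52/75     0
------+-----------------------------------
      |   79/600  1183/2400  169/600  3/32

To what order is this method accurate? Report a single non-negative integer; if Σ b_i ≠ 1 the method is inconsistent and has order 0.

b = (79/600, 1183/2400, 169/600, 3/32)
c = (0, 5/13, 10/13, 1)
Ac = (0, 0, 25/39, -4/27)
Σ b_i: 79/600·1 + 1183/2400·1 + 169/600·1 + 3/32·1 = 1 ✓
b·c: 1183/2400·5/13 + 169/600·10/13 + 3/32·1 = 1/2 ✓
b·c²: 1183/2400·25/169 + 169/600·100/169 + 3/32·1 = 1/3 ✓
b·Ac: 169/600·25/39 + 3/32·(-4/27) = 1/6 ✓
b·c³: 1183/2400·125/2197 + 169/600·1000/2197 + 3/32·1 = 1/4 ✓
b·(c∘Ac): 169/600·250/507 + 3/32·(-4/27) = 1/8 ✓
b·Ac²: 169/600·125/507 + 3/32·4/27 = 1/12 ✓
b·A²c: 3/32·4/9 = 1/24 ✓; 4 stages ⇒ order 4.

4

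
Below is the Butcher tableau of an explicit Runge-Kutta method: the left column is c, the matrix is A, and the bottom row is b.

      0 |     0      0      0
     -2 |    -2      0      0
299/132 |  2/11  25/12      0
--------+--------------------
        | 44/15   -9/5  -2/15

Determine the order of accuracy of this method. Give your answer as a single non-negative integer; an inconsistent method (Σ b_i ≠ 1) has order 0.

1

b = (44/15, -9/5, -2/15)
c = (0, -2, 299/132)
Ac = (0, 0, -25/6)
Σ b_i: 44/15·1 + (-9/5)·1 + (-2/15)·1 = 1 ✓
b·c: (-9/5)·(-2) + (-2/15)·299/132 = 653/198 ≠ 1/2 ⇒ order 1.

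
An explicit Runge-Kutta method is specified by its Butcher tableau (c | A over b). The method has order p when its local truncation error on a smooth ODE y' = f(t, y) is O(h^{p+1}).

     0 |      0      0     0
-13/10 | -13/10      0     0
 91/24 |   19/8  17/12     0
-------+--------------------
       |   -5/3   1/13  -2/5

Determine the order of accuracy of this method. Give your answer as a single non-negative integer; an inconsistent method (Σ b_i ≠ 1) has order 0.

b = (-5/3, 1/13, -2/5)
c = (0, -13/10, 91/24)
Ac = (0, 0, -221/120)
Σ b_i: (-5/3)·1 + 1/13·1 + (-2/5)·1 = -388/195 ≠ 1 ⇒ order 0.

0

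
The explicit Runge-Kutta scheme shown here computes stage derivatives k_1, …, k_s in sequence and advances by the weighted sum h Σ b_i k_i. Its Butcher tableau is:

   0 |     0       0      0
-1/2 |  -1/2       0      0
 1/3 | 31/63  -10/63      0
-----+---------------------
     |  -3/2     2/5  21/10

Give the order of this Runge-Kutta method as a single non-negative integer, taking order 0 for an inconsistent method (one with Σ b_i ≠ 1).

b = (-3/2, 2/5, 21/10)
c = (0, -1/2, 1/3)
Ac = (0, 0, 5/63)
Σ b_i: (-3/2)·1 + 2/5·1 + 21/10·1 = 1 ✓
b·c: 2/5·(-1/2) + 21/10·1/3 = 1/2 ✓
b·c²: 2/5·1/4 + 21/10·1/9 = 1/3 ✓
b·Ac: 21/10·5/63 = 1/6 ✓; 3 stages ⇒ order 3.

3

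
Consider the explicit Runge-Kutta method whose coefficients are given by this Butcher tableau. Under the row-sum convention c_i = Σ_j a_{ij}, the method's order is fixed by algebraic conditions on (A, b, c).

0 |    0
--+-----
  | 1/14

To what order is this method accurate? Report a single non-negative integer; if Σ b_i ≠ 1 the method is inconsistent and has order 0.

b = (1/14)
c = (0)
Σ b_i: 1/14·1 = 1/14 ≠ 1 ⇒ order 0.

0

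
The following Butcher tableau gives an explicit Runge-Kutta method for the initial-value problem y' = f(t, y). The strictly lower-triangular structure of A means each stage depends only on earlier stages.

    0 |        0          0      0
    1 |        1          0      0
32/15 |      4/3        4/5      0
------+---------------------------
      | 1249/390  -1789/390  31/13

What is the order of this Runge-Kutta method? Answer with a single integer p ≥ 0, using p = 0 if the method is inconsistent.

2

b = (1249/390, -1789/390, 31/13)
c = (0, 1, 32/15)
Ac = (0, 0, 4/5)
Σ b_i: 1249/390·1 + (-1789/390)·1 + 31/13·1 = 1 ✓
b·c: (-1789/390)·1 + 31/13·32/15 = 1/2 ✓
b·c²: (-1789/390)·1 + 31/13·1024/225 = 36653/5850 ≠ 1/3 ⇒ order 2.
b·Ac: 31/13·4/5 = 124/65 ≠ 1/6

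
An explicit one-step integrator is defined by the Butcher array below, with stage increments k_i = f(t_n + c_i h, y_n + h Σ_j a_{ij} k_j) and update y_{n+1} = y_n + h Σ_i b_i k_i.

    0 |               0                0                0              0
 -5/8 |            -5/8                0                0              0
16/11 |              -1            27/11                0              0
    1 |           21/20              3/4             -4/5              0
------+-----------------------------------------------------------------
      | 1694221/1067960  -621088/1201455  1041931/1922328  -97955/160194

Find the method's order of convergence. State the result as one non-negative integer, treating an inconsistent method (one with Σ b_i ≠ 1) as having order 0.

b = (1694221/1067960, -621088/1201455, 1041931/1922328, -97955/160194)
c = (0, -5/8, 16/11, 1)
Ac = (0, 0, -135/88, -2873/1760)
Σ b_i: 1694221/1067960·1 + (-621088/1201455)·1 + 1041931/1922328·1 + (-97955/160194)·1 = 1 ✓
b·c: (-621088/1201455)·(-5/8) + 1041931/1922328·16/11 + (-97955/160194)·1 = 1/2 ✓
b·c²: (-621088/1201455)·25/64 + 1041931/1922328·256/121 + (-97955/160194)·1 = 1/3 ✓
b·Ac: 1041931/1922328·(-135/88) + (-97955/160194)·(-2873/1760) = 1/6 ✓
b·c³: (-621088/1201455)·(-125/512) + 1041931/1922328·4096/1331 + (-97955/160194)·1 = 16672889/14097072 ≠ 1/4 ⇒ order 3.
b·(c∘Ac): 1041931/1922328·(-270/121) + (-97955/160194)·(-2873/1760) = -1083107/5126208 ≠ 1/8
b·Ac²: 1041931/1922328·675/704 + (-97955/160194)·(-216769/154880) = 19390627/14097072 ≠ 1/12
b·A²c: (-97955/160194)·27/22 = -80145/106796 ≠ 1/24

3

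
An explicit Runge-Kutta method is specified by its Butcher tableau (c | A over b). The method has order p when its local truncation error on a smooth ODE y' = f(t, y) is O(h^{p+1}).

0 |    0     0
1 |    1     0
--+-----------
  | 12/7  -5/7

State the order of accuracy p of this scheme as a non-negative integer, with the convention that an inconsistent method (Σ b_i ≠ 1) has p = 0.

1

b = (12/7, -5/7)
c = (0, 1)
Σ b_i: 12/7·1 + (-5/7)·1 = 1 ✓
b·c: (-5/7)·1 = -5/7 ≠ 1/2 ⇒ order 1.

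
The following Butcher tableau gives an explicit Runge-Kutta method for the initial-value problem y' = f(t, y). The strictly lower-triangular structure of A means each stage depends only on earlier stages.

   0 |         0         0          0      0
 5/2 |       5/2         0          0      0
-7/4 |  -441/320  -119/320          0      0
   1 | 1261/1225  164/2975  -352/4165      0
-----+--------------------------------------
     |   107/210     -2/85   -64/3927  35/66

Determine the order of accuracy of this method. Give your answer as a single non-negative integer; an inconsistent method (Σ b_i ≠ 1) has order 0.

b = (107/210, -2/85, -64/3927, 35/66)
c = (0, 5/2, -7/4, 1)
Ac = (0, 0, -119/128, 2/7)
Σ b_i: 107/210·1 + (-2/85)·1 + (-64/3927)·1 + 35/66·1 = 1 ✓
b·c: (-2/85)·5/2 + (-64/3927)·(-7/4) + 35/66·1 = 1/2 ✓
b·c²: (-2/85)·25/4 + (-64/3927)·49/16 + 35/66·1 = 1/3 ✓
b·Ac: (-64/3927)·(-119/128) + 35/66·2/7 = 1/6 ✓
b·c³: (-2/85)·125/8 + (-64/3927)·(-343/64) + 35/66·1 = 1/4 ✓
b·(c∘Ac): (-64/3927)·833/512 + 35/66·2/7 = 1/8 ✓
b·Ac²: (-64/3927)·(-595/256) + 35/66·3/35 = 1/12 ✓
b·A²c: 35/66·11/140 = 1/24 ✓; 4 stages ⇒ order 4.

4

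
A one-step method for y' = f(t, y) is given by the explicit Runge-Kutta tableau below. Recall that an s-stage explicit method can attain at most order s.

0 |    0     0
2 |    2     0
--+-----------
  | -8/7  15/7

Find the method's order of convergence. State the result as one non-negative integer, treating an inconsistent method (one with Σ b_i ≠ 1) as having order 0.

b = (-8/7, 15/7)
c = (0, 2)
Σ b_i: (-8/7)·1 + 15/7·1 = 1 ✓
b·c: 15/7·2 = 30/7 ≠ 1/2 ⇒ order 1.

1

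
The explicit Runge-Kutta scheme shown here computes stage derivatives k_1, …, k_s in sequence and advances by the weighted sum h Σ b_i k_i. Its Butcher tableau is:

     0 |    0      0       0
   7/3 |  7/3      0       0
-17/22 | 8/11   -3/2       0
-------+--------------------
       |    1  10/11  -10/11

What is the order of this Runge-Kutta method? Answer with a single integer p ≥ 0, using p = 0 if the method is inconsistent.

b = (1, 10/11, -10/11)
c = (0, 7/3, -17/22)
Ac = (0, 0, -7/2)
Σ b_i: 1·1 + 10/11·1 + (-10/11)·1 = 1 ✓
b·c: 10/11·7/3 + (-10/11)·(-17/22) = 1025/363 ≠ 1/2 ⇒ order 1.

1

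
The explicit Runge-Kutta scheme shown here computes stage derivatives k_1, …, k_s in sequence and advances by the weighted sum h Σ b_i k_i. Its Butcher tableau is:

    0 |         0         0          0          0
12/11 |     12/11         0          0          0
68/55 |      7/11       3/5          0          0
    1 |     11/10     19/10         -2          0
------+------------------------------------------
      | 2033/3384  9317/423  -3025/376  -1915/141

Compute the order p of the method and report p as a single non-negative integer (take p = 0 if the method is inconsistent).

3

b = (2033/3384, 9317/423, -3025/376, -1915/141)
c = (0, 12/11, 68/55, 1)
Ac = (0, 0, 36/55, -2/5)
Σ b_i: 2033/3384·1 + 9317/423·1 + (-3025/376)·1 + (-1915/141)·1 = 1 ✓
b·c: 9317/423·12/11 + (-3025/376)·68/55 + (-1915/141)·1 = 1/2 ✓
b·c²: 9317/423·144/121 + (-3025/376)·4624/3025 + (-1915/141)·1 = 1/3 ✓
b·Ac: (-3025/376)·36/55 + (-1915/141)·(-2/5) = 1/6 ✓
b·c³: 9317/423·1728/1331 + (-3025/376)·314432/166375 + (-1915/141)·1 = -1477/7755 ≠ 1/4 ⇒ order 3.
b·(c∘Ac): (-3025/376)·2448/3025 + (-1915/141)·(-2/5) = -152/141 ≠ 1/8
b·Ac²: (-3025/376)·432/605 + (-1915/141)·(-2408/3025) = 432214/85305 ≠ 1/12
b·A²c: (-1915/141)·(-72/55) = 9192/517 ≠ 1/24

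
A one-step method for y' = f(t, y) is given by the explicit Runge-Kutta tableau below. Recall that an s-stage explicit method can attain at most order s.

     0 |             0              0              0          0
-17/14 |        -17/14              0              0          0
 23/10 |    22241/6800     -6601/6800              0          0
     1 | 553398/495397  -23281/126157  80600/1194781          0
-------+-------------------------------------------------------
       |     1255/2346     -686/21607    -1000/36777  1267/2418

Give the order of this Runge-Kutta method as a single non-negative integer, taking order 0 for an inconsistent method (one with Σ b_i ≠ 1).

b = (1255/2346, -686/21607, -1000/36777, 1267/2418)
c = (0, -17/14, 23/10, 1)
Ac = (0, 0, 943/800, 961/2534)
Σ b_i: 1255/2346·1 + (-686/21607)·1 + (-1000/36777)·1 + 1267/2418·1 = 1 ✓
b·c: (-686/21607)·(-17/14) + (-1000/36777)·23/10 + 1267/2418·1 = 1/2 ✓
b·c²: (-686/21607)·289/196 + (-1000/36777)·529/100 + 1267/2418·1 = 1/3 ✓
b·Ac: (-1000/36777)·943/800 + 1267/2418·961/2534 = 1/6 ✓
b·c³: (-686/21607)·(-4913/2744) + (-1000/36777)·12167/1000 + 1267/2418·1 = 1/4 ✓
b·(c∘Ac): (-1000/36777)·21689/8000 + 1267/2418·961/2534 = 1/8 ✓
b·Ac²: (-1000/36777)·(-16031/11200) + 1267/2418·3007/35476 = 1/12 ✓
b·A²c: 1267/2418·403/5068 = 1/24 ✓; 4 stages ⇒ order 4.

4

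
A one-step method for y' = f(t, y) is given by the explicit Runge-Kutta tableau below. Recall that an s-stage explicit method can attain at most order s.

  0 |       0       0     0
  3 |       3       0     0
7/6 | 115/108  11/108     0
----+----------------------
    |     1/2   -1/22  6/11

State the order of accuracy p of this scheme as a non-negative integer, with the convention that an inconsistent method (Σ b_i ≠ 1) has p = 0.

3

b = (1/2, -1/22, 6/11)
c = (0, 3, 7/6)
Ac = (0, 0, 11/36)
Σ b_i: 1/2·1 + (-1/22)·1 + 6/11·1 = 1 ✓
b·c: (-1/22)·3 + 6/11·7/6 = 1/2 ✓
b·c²: (-1/22)·9 + 6/11·49/36 = 1/3 ✓
b·Ac: 6/11·11/36 = 1/6 ✓; 3 stages ⇒ order 3.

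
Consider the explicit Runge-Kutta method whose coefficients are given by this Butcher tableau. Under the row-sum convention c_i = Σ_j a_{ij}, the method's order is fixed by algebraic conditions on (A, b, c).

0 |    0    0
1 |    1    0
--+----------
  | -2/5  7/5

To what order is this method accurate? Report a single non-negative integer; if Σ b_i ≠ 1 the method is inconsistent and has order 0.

b = (-2/5, 7/5)
c = (0, 1)
Σ b_i: (-2/5)·1 + 7/5·1 = 1 ✓
b·c: 7/5·1 = 7/5 ≠ 1/2 ⇒ order 1.

1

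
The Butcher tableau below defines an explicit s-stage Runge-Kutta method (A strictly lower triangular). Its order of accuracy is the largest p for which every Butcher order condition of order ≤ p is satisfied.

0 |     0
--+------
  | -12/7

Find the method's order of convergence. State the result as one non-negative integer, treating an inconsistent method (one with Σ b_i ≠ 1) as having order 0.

0

b = (-12/7)
c = (0)
Σ b_i: (-12/7)·1 = -12/7 ≠ 1 ⇒ order 0.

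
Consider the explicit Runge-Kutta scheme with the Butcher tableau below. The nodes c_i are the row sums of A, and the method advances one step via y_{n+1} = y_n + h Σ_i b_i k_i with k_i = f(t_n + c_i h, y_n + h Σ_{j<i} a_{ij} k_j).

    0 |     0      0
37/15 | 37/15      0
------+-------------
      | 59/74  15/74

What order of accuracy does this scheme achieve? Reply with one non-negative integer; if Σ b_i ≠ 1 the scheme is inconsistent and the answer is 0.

2

b = (59/74, 15/74)
c = (0, 37/15)
Σ b_i: 59/74·1 + 15/74·1 = 1 ✓
b·c: 15/74·37/15 = 1/2 ✓; 2 stages ⇒ order 2.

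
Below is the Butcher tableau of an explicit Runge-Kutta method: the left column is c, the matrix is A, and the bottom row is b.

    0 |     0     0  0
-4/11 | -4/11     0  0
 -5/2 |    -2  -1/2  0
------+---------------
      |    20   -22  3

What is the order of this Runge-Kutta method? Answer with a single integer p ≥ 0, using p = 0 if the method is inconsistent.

2

b = (20, -22, 3)
c = (0, -4/11, -5/2)
Ac = (0, 0, 2/11)
Σ b_i: 20·1 + (-22)·1 + 3·1 = 1 ✓
b·c: (-22)·(-4/11) + 3·(-5/2) = 1/2 ✓
b·c²: (-22)·16/121 + 3·25/4 = 697/44 ≠ 1/3 ⇒ order 2.
b·Ac: 3·2/11 = 6/11 ≠ 1/6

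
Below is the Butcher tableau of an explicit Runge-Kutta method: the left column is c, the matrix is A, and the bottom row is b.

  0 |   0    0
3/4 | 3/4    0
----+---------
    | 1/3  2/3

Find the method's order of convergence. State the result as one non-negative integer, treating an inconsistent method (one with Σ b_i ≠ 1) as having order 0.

2

b = (1/3, 2/3)
c = (0, 3/4)
Σ b_i: 1/3·1 + 2/3·1 = 1 ✓
b·c: 2/3·3/4 = 1/2 ✓; 2 stages ⇒ order 2.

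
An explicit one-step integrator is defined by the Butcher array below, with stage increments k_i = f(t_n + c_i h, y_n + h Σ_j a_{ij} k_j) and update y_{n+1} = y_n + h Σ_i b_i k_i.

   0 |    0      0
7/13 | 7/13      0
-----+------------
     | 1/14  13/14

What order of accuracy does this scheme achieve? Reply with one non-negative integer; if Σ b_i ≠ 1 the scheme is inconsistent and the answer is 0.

2

b = (1/14, 13/14)
c = (0, 7/13)
Σ b_i: 1/14·1 + 13/14·1 = 1 ✓
b·c: 13/14·7/13 = 1/2 ✓; 2 stages ⇒ order 2.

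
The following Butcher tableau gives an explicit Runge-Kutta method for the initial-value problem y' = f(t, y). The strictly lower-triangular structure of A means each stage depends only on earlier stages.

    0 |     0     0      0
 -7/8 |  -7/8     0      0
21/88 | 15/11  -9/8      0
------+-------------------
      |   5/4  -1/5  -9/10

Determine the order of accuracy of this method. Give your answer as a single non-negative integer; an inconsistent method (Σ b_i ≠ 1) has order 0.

0

b = (5/4, -1/5, -9/10)
c = (0, -7/8, 21/88)
Ac = (0, 0, 63/64)
Σ b_i: 5/4·1 + (-1/5)·1 + (-9/10)·1 = 3/20 ≠ 1 ⇒ order 0.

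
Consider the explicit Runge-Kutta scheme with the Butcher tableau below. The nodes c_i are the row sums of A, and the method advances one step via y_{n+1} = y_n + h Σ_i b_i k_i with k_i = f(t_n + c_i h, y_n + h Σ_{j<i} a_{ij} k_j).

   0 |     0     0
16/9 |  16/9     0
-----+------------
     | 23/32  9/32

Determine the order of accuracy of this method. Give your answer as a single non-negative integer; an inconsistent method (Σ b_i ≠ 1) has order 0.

2

b = (23/32, 9/32)
c = (0, 16/9)
Σ b_i: 23/32·1 + 9/32·1 = 1 ✓
b·c: 9/32·16/9 = 1/2 ✓; 2 stages ⇒ order 2.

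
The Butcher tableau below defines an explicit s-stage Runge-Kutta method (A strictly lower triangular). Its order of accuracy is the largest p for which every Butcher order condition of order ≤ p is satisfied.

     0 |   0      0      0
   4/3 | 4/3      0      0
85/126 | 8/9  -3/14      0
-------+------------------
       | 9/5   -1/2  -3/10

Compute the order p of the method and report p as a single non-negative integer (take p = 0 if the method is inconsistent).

1

b = (9/5, -1/2, -3/10)
c = (0, 4/3, 85/126)
Ac = (0, 0, -2/7)
Σ b_i: 9/5·1 + (-1/2)·1 + (-3/10)·1 = 1 ✓
b·c: (-1/2)·4/3 + (-3/10)·85/126 = -73/84 ≠ 1/2 ⇒ order 1.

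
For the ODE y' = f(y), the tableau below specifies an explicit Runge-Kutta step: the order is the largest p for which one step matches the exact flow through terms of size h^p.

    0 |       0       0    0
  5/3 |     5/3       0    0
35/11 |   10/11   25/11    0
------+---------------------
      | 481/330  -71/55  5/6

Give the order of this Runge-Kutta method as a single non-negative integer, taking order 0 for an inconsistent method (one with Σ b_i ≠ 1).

2

b = (481/330, -71/55, 5/6)
c = (0, 5/3, 35/11)
Ac = (0, 0, 125/33)
Σ b_i: 481/330·1 + (-71/55)·1 + 5/6·1 = 1 ✓
b·c: (-71/55)·5/3 + 5/6·35/11 = 1/2 ✓
b·c²: (-71/55)·25/9 + 5/6·1225/121 = 10565/2178 ≠ 1/3 ⇒ order 2.
b·Ac: 5/6·125/33 = 625/198 ≠ 1/6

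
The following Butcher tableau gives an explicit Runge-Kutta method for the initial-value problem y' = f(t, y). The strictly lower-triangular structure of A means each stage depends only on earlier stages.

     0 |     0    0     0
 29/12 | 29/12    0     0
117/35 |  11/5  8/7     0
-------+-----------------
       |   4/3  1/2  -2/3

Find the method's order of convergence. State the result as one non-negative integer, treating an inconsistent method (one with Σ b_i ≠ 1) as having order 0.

0

b = (4/3, 1/2, -2/3)
c = (0, 29/12, 117/35)
Ac = (0, 0, 58/21)
Σ b_i: 4/3·1 + 1/2·1 + (-2/3)·1 = 7/6 ≠ 1 ⇒ order 0.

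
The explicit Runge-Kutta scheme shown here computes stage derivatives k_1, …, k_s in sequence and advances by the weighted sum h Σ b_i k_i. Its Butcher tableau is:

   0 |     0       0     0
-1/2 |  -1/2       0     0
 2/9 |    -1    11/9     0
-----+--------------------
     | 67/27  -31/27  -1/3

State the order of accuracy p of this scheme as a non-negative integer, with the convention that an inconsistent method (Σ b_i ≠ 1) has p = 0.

b = (67/27, -31/27, -1/3)
c = (0, -1/2, 2/9)
Ac = (0, 0, -11/18)
Σ b_i: 67/27·1 + (-31/27)·1 + (-1/3)·1 = 1 ✓
b·c: (-31/27)·(-1/2) + (-1/3)·2/9 = 1/2 ✓
b·c²: (-31/27)·1/4 + (-1/3)·4/81 = -295/972 ≠ 1/3 ⇒ order 2.
b·Ac: (-1/3)·(-11/18) = 11/54 ≠ 1/6

2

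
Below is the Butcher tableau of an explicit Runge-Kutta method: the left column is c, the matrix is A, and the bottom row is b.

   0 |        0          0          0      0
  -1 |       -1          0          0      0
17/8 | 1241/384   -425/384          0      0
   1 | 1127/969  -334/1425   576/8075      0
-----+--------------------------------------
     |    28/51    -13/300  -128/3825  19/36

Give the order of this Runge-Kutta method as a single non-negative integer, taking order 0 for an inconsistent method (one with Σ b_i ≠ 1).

4

b = (28/51, -13/300, -128/3825, 19/36)
c = (0, -1, 17/8, 1)
Ac = (0, 0, 425/384, 22/57)
Σ b_i: 28/51·1 + (-13/300)·1 + (-128/3825)·1 + 19/36·1 = 1 ✓
b·c: (-13/300)·(-1) + (-128/3825)·17/8 + 19/36·1 = 1/2 ✓
b·c²: (-13/300)·1 + (-128/3825)·289/64 + 19/36·1 = 1/3 ✓
b·Ac: (-128/3825)·425/384 + 19/36·22/57 = 1/6 ✓
b·c³: (-13/300)·(-1) + (-128/3825)·4913/512 + 19/36·1 = 1/4 ✓
b·(c∘Ac): (-128/3825)·7225/3072 + 19/36·22/57 = 1/8 ✓
b·Ac²: (-128/3825)·(-425/384) + 19/36·5/57 = 1/12 ✓
b·A²c: 19/36·3/38 = 1/24 ✓; 4 stages ⇒ order 4.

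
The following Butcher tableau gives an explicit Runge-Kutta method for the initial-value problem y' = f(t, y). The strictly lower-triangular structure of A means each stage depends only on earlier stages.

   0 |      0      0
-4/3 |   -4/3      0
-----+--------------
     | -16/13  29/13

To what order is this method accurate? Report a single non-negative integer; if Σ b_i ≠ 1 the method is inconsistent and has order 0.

1

b = (-16/13, 29/13)
c = (0, -4/3)
Σ b_i: (-16/13)·1 + 29/13·1 = 1 ✓
b·c: 29/13·(-4/3) = -116/39 ≠ 1/2 ⇒ order 1.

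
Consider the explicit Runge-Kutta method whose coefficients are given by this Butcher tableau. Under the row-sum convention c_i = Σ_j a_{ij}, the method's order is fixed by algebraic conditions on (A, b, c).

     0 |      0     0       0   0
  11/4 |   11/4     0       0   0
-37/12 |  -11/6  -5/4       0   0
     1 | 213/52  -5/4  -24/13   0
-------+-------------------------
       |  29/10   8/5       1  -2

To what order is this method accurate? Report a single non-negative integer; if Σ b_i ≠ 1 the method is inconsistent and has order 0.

0

b = (29/10, 8/5, 1, -2)
c = (0, 11/4, -37/12, 1)
Ac = (0, 0, -55/16, 469/208)
Σ b_i: 29/10·1 + 8/5·1 + 1·1 + (-2)·1 = 7/2 ≠ 1 ⇒ order 0.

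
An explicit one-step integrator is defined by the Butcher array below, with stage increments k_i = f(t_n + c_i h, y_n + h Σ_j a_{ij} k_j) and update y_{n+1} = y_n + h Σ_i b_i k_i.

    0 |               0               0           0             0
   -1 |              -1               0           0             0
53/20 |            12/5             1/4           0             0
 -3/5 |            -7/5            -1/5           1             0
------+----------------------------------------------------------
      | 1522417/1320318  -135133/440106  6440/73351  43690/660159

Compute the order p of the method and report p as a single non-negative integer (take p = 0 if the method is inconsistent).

b = (1522417/1320318, -135133/440106, 6440/73351, 43690/660159)
c = (0, -1, 53/20, -3/5)
Ac = (0, 0, -1/4, 57/20)
Σ b_i: 1522417/1320318·1 + (-135133/440106)·1 + 6440/73351·1 + 43690/660159·1 = 1 ✓
b·c: (-135133/440106)·(-1) + 6440/73351·53/20 + 43690/660159·(-3/5) = 1/2 ✓
b·c²: (-135133/440106)·1 + 6440/73351·2809/400 + 43690/660159·9/25 = 1/3 ✓
b·Ac: 6440/73351·(-1/4) + 43690/660159·57/20 = 1/6 ✓
b·c³: (-135133/440106)·(-1) + 6440/73351·148877/8000 + 43690/660159·(-27/125) = 16958351/8802120 ≠ 1/4 ⇒ order 3.
b·(c∘Ac): 6440/73351·(-53/80) + 43690/660159·(-171/100) = -62838/366755 ≠ 1/8
b·Ac²: 6440/73351·1/4 + 43690/660159·2729/400 = 12502601/26406360 ≠ 1/12
b·A²c: 43690/660159·(-1/4) = -21845/1320318 ≠ 1/24

3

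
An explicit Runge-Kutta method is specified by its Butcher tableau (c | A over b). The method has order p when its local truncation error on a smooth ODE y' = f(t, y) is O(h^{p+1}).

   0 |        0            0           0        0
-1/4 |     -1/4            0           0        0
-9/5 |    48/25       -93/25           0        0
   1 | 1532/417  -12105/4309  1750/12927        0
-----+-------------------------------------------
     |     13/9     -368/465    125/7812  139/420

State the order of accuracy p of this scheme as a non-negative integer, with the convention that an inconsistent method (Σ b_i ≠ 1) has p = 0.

4

b = (13/9, -368/465, 125/7812, 139/420)
c = (0, -1/4, -9/5, 1)
Ac = (0, 0, 93/100, 255/556)
Σ b_i: 13/9·1 + (-368/465)·1 + 125/7812·1 + 139/420·1 = 1 ✓
b·c: (-368/465)·(-1/4) + 125/7812·(-9/5) + 139/420·1 = 1/2 ✓
b·c²: (-368/465)·1/16 + 125/7812·81/25 + 139/420·1 = 1/3 ✓
b·Ac: 125/7812·93/100 + 139/420·255/556 = 1/6 ✓
b·c³: (-368/465)·(-1/64) + 125/7812·(-729/125) + 139/420·1 = 1/4 ✓
b·(c∘Ac): 125/7812·(-837/500) + 139/420·255/556 = 1/8 ✓
b·Ac²: 125/7812·(-93/400) + 139/420·585/2224 = 1/12 ✓
b·A²c: 139/420·35/278 = 1/24 ✓; 4 stages ⇒ order 4.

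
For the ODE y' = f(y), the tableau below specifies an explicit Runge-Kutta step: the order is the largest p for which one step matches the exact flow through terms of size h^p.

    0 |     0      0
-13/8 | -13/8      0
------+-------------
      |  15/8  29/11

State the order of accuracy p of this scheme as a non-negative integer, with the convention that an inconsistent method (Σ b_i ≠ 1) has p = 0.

b = (15/8, 29/11)
c = (0, -13/8)
Σ b_i: 15/8·1 + 29/11·1 = 397/88 ≠ 1 ⇒ order 0.

0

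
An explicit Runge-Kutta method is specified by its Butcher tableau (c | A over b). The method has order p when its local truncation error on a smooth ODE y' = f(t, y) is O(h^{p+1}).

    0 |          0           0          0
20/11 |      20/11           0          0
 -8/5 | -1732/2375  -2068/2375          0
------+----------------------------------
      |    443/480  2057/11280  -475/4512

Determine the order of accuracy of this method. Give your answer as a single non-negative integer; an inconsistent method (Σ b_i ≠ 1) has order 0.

b = (443/480, 2057/11280, -475/4512)
c = (0, 20/11, -8/5)
Ac = (0, 0, -752/475)
Σ b_i: 443/480·1 + 2057/11280·1 + (-475/4512)·1 = 1 ✓
b·c: 2057/11280·20/11 + (-475/4512)·(-8/5) = 1/2 ✓
b·c²: 2057/11280·400/121 + (-475/4512)·64/25 = 1/3 ✓
b·Ac: (-475/4512)·(-752/475) = 1/6 ✓; 3 stages ⇒ order 3.

3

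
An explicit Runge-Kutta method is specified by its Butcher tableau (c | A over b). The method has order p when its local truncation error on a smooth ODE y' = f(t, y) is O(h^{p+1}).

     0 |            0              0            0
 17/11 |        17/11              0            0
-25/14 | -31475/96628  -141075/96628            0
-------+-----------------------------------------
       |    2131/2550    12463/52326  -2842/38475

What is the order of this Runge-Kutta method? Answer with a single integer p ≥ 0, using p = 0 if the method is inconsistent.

3

b = (2131/2550, 12463/52326, -2842/38475)
c = (0, 17/11, -25/14)
Ac = (0, 0, -12825/5684)
Σ b_i: 2131/2550·1 + 12463/52326·1 + (-2842/38475)·1 = 1 ✓
b·c: 12463/52326·17/11 + (-2842/38475)·(-25/14) = 1/2 ✓
b·c²: 12463/52326·289/121 + (-2842/38475)·625/196 = 1/3 ✓
b·Ac: (-2842/38475)·(-12825/5684) = 1/6 ✓; 3 stages ⇒ order 3.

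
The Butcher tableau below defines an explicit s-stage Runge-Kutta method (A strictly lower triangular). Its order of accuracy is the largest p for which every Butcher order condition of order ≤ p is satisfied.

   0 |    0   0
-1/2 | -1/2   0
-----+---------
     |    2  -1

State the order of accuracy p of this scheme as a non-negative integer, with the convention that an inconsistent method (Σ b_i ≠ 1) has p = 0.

b = (2, -1)
c = (0, -1/2)
Σ b_i: 2·1 + (-1)·1 = 1 ✓
b·c: (-1)·(-1/2) = 1/2 ✓; 2 stages ⇒ order 2.

2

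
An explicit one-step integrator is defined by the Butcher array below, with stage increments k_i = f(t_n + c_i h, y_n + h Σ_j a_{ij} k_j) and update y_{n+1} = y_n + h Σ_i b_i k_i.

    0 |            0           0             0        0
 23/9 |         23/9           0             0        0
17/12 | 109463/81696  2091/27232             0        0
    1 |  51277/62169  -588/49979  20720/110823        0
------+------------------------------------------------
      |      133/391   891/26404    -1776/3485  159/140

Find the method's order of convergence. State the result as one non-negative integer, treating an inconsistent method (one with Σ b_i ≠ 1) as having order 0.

4

b = (133/391, 891/26404, -1776/3485, 159/140)
c = (0, 23/9, 17/12, 1)
Ac = (0, 0, 697/3552, 112/477)
Σ b_i: 133/391·1 + 891/26404·1 + (-1776/3485)·1 + 159/140·1 = 1 ✓
b·c: 891/26404·23/9 + (-1776/3485)·17/12 + 159/140·1 = 1/2 ✓
b·c²: 891/26404·529/81 + (-1776/3485)·289/144 + 159/140·1 = 1/3 ✓
b·Ac: (-1776/3485)·697/3552 + 159/140·112/477 = 1/6 ✓
b·c³: 891/26404·12167/729 + (-1776/3485)·4913/1728 + 159/140·1 = 1/4 ✓
b·(c∘Ac): (-1776/3485)·11849/42624 + 159/140·112/477 = 1/8 ✓
b·Ac²: (-1776/3485)·16031/31968 + 159/140·427/1431 = 1/12 ✓
b·A²c: 159/140·35/954 = 1/24 ✓; 4 stages ⇒ order 4.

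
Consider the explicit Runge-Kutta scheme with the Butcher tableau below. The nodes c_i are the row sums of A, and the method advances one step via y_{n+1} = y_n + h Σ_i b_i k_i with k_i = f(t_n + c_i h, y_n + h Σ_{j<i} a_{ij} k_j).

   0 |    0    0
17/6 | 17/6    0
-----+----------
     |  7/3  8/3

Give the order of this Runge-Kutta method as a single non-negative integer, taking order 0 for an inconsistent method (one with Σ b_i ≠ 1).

0

b = (7/3, 8/3)
c = (0, 17/6)
Σ b_i: 7/3·1 + 8/3·1 = 5 ≠ 1 ⇒ order 0.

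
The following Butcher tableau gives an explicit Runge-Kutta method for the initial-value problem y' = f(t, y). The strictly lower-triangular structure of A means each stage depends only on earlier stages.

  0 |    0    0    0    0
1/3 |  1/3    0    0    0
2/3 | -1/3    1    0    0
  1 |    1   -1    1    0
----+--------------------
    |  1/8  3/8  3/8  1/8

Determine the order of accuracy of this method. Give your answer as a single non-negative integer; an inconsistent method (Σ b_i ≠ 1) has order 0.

4

b = (1/8, 3/8, 3/8, 1/8)
c = (0, 1/3, 2/3, 1)
Ac = (0, 0, 1/3, 1/3)
Σ b_i: 1/8·1 + 3/8·1 + 3/8·1 + 1/8·1 = 1 ✓
b·c: 3/8·1/3 + 3/8·2/3 + 1/8·1 = 1/2 ✓
b·c²: 3/8·1/9 + 3/8·4/9 + 1/8·1 = 1/3 ✓
b·Ac: 3/8·1/3 + 1/8·1/3 = 1/6 ✓
b·c³: 3/8·1/27 + 3/8·8/27 + 1/8·1 = 1/4 ✓
b·(c∘Ac): 3/8·2/9 + 1/8·1/3 = 1/8 ✓
b·Ac²: 3/8·1/9 + 1/8·1/3 = 1/12 ✓
b·A²c: 1/8·1/3 = 1/24 ✓; 4 stages ⇒ order 4.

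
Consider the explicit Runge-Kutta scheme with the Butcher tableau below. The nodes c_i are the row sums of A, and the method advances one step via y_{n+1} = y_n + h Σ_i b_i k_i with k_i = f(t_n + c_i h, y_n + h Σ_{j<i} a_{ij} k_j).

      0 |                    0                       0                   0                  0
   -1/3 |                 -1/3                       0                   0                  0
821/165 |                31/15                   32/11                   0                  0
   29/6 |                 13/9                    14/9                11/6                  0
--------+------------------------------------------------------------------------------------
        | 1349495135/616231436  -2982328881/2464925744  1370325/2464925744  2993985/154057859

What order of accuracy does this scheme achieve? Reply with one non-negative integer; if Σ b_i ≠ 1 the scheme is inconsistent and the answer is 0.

3

b = (1349495135/616231436, -2982328881/2464925744, 1370325/2464925744, 2993985/154057859)
c = (0, -1/3, 821/165, 29/6)
Ac = (0, 0, -32/33, 2323/270)
Σ b_i: 1349495135/616231436·1 + (-2982328881/2464925744)·1 + 1370325/2464925744·1 + 2993985/154057859·1 = 1 ✓
b·c: (-2982328881/2464925744)·(-1/3) + 1370325/2464925744·821/165 + 2993985/154057859·29/6 = 1/2 ✓
b·c²: (-2982328881/2464925744)·1/9 + 1370325/2464925744·674041/27225 + 2993985/154057859·841/36 = 1/3 ✓
b·Ac: 1370325/2464925744·(-32/33) + 2993985/154057859·2323/270 = 1/6 ✓
b·c³: (-2982328881/2464925744)·(-1/27) + 1370325/2464925744·553387661/4492125 + 2993985/154057859·24389/216 = 1407824286173/610069121640 ≠ 1/4 ⇒ order 3.
b·(c∘Ac): 1370325/2464925744·(-26272/5445) + 2993985/154057859·67367/1620 = 4467252091/5546082924 ≠ 1/8
b·Ac²: 1370325/2464925744·32/99 + 2993985/154057859·2029823/44550 = 135077620159/152517280410 ≠ 1/12
b·A²c: 2993985/154057859·(-16/9) = -5322640/154057859 ≠ 1/24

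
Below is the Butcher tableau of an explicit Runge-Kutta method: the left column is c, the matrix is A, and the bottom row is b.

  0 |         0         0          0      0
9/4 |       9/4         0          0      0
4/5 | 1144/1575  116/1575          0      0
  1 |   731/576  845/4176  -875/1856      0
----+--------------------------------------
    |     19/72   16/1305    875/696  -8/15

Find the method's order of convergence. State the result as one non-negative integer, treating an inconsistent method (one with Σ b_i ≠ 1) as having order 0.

b = (19/72, 16/1305, 875/696, -8/15)
c = (0, 9/4, 4/5, 1)
Ac = (0, 0, 29/175, 5/64)
Σ b_i: 19/72·1 + 16/1305·1 + 875/696·1 + (-8/15)·1 = 1 ✓
b·c: 16/1305·9/4 + 875/696·4/5 + (-8/15)·1 = 1/2 ✓
b·c²: 16/1305·81/16 + 875/696·16/25 + (-8/15)·1 = 1/3 ✓
b·Ac: 875/696·29/175 + (-8/15)·5/64 = 1/6 ✓
b·c³: 16/1305·729/64 + 875/696·64/125 + (-8/15)·1 = 1/4 ✓
b·(c∘Ac): 875/696·116/875 + (-8/15)·5/64 = 1/8 ✓
b·Ac²: 875/696·261/700 + (-8/15)·185/256 = 1/12 ✓
b·A²c: (-8/15)·(-5/64) = 1/24 ✓; 4 stages ⇒ order 4.

4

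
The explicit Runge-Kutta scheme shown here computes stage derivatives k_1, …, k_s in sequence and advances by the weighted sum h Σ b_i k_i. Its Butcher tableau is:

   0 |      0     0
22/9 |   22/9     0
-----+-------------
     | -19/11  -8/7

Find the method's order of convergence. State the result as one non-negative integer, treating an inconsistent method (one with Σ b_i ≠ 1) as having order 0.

b = (-19/11, -8/7)
c = (0, 22/9)
Σ b_i: (-19/11)·1 + (-8/7)·1 = -221/77 ≠ 1 ⇒ order 0.

0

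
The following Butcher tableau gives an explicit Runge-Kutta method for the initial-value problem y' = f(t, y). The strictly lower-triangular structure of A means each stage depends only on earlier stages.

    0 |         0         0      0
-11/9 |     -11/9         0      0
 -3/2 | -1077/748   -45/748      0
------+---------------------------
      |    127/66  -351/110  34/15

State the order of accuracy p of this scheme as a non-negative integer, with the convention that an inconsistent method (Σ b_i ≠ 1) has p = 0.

b = (127/66, -351/110, 34/15)
c = (0, -11/9, -3/2)
Ac = (0, 0, 5/68)
Σ b_i: 127/66·1 + (-351/110)·1 + 34/15·1 = 1 ✓
b·c: (-351/110)·(-11/9) + 34/15·(-3/2) = 1/2 ✓
b·c²: (-351/110)·121/81 + 34/15·9/4 = 1/3 ✓
b·Ac: 34/15·5/68 = 1/6 ✓; 3 stages ⇒ order 3.

3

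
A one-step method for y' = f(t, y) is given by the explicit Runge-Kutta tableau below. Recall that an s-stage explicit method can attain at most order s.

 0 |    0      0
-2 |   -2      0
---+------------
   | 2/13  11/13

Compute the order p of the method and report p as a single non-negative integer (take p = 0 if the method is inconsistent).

b = (2/13, 11/13)
c = (0, -2)
Σ b_i: 2/13·1 + 11/13·1 = 1 ✓
b·c: 11/13·(-2) = -22/13 ≠ 1/2 ⇒ order 1.

1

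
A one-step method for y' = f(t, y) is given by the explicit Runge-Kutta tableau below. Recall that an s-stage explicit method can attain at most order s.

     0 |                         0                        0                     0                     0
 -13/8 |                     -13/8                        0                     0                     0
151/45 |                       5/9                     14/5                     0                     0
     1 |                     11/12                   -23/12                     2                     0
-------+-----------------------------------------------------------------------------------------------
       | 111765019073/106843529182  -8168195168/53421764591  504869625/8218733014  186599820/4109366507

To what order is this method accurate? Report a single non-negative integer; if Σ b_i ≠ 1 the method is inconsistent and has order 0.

3

b = (111765019073/106843529182, -8168195168/53421764591, 504869625/8218733014, 186599820/4109366507)
c = (0, -13/8, 151/45, 1)
Ac = (0, 0, -91/20, 14149/1440)
Σ b_i: 111765019073/106843529182·1 + (-8168195168/53421764591)·1 + 504869625/8218733014·1 + 186599820/4109366507·1 = 1 ✓
b·c: (-8168195168/53421764591)·(-13/8) + 504869625/8218733014·151/45 + 186599820/4109366507·1 = 1/2 ✓
b·c²: (-8168195168/53421764591)·169/64 + 504869625/8218733014·22801/2025 + 186599820/4109366507·1 = 1/3 ✓
b·Ac: 504869625/8218733014·(-91/20) + 186599820/4109366507·14149/1440 = 1/6 ✓
b·c³: (-8168195168/53421764591)·(-2197/512) + 504869625/8218733014·3442951/91125 + 186599820/4109366507·1 = 5365620566305/1775246331024 ≠ 1/4 ⇒ order 3.
b·(c∘Ac): 504869625/8218733014·(-13741/900) + 186599820/4109366507·14149/1440 = -24247749671/49312398084 ≠ 1/8
b·Ac²: 504869625/8218733014·1183/160 + 186599820/4109366507·9050387/518400 = 11068179277741/8876231655120 ≠ 1/12
b·A²c: 186599820/4109366507·(-91/10) = -1698058362/4109366507 ≠ 1/24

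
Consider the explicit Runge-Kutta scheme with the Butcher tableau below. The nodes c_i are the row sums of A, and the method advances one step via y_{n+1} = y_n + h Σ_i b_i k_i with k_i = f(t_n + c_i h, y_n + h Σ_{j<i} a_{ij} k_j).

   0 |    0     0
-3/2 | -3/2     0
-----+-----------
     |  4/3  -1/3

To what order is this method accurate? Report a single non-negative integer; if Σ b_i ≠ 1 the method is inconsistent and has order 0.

2

b = (4/3, -1/3)
c = (0, -3/2)
Σ b_i: 4/3·1 + (-1/3)·1 = 1 ✓
b·c: (-1/3)·(-3/2) = 1/2 ✓; 2 stages ⇒ order 2.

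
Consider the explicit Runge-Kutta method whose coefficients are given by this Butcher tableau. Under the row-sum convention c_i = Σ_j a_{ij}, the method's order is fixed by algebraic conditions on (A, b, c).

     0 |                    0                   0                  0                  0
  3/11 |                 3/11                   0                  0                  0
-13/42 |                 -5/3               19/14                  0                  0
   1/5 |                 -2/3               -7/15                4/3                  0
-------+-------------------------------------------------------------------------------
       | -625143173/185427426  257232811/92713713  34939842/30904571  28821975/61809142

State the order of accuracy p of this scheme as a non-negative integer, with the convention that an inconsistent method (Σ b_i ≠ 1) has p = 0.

3

b = (-625143173/185427426, 257232811/92713713, 34939842/30904571, 28821975/61809142)
c = (0, 3/11, -13/42, 1/5)
Ac = (0, 0, 57/154, -1871/3465)
Σ b_i: (-625143173/185427426)·1 + 257232811/92713713·1 + 34939842/30904571·1 + 28821975/61809142·1 = 1 ✓
b·c: 257232811/92713713·3/11 + 34939842/30904571·(-13/42) + 28821975/61809142·1/5 = 1/2 ✓
b·c²: 257232811/92713713·9/121 + 34939842/30904571·169/1764 + 28821975/61809142·1/25 = 1/3 ✓
b·Ac: 34939842/30904571·57/154 + 28821975/61809142·(-1871/3465) = 1/6 ✓
b·c³: 257232811/92713713·27/1331 + 34939842/30904571·(-2197/74088) + 28821975/61809142·1/125 = 11345100329/428337354060 ≠ 1/4 ⇒ order 3.
b·(c∘Ac): 34939842/30904571·(-247/2156) + 28821975/61809142·(-1871/17325) = -183452009/1019850843 ≠ 1/8
b·Ac²: 34939842/30904571·171/1694 + 28821975/61809142·74462/800415 = 3373266524/21416867703 ≠ 1/12
b·A²c: 28821975/61809142·38/77 = 78231075/339950281 ≠ 1/24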